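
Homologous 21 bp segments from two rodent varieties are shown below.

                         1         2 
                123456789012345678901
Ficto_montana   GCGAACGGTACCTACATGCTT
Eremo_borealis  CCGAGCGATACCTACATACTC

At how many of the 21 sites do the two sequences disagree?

Differing sites — 1:G/C; 5:A/G; 8:G/A; 18:G/A; 21:T/C.
That gives 5 mismatches out of 21 aligned sites, so the Hamming distance is 5.

5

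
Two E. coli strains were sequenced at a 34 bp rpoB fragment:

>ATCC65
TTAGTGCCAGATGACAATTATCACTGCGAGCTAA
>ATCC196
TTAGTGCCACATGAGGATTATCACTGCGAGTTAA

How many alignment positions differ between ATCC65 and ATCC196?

Differing sites — 10:G/C; 15:C/G; 16:A/G; 31:C/T.
That gives 4 mismatches out of 34 aligned sites, so the Hamming distance is 4.

4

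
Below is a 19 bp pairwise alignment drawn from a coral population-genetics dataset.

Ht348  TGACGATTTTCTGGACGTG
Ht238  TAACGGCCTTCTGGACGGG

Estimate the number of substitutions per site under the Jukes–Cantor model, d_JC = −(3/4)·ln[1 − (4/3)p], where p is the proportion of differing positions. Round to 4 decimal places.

0.3241

The sequences differ at positions 2 (G/A), 6 (A/G), 7 (T/C), 8 (T/C), 18 (T/G).
p = 5/19 = 0.263158.
d = −0.75 · ln(1 − (4/3)·0.263158) = −0.75 · ln(0.649123) = −0.75 · (-0.432133) = 0.3241.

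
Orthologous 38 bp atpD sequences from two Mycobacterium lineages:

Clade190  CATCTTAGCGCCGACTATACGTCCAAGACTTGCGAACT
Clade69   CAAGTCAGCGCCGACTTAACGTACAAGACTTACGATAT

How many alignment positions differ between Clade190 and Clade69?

The sequences differ at positions 3 (T/A), 4 (C/G), 6 (T/C), 17 (A/T), 18 (T/A), 23 (C/A), 32 (G/A), 36 (A/T), 37 (C/A).
That gives 9 mismatches out of 38 aligned sites, so the Hamming distance is 9.

9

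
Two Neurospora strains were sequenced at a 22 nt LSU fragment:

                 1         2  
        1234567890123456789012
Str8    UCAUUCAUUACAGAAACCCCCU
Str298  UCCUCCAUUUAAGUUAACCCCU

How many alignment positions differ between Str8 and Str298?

Mismatches occur at site 3 (A→C), site 5 (U→C), site 10 (A→U), site 11 (C→A), site 14 (A→U), site 15 (A→U), site 17 (C→A).
That gives 7 mismatches out of 22 aligned sites, so the Hamming distance is 7.

7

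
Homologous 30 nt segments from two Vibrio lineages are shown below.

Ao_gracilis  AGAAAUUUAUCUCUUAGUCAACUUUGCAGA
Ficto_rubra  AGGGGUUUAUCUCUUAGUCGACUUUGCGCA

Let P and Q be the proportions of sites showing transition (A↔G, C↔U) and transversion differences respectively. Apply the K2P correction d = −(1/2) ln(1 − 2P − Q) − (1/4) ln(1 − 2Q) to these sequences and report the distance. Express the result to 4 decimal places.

The sequences differ at positions 3 (A/G, transition), 4 (A/G, transition), 5 (A/G, transition), 20 (A/G, transition), 28 (A/G, transition), 29 (G/C, transversion).
Of the 6 differences, 5 transitions and 1 transversion over 30 sites: P = 5/30 = 0.166667, Q = 1/30 = 0.033333.
d = −0.5·ln(0.633333) − 0.25·ln(0.933334) = −0.5·(-0.456759) − 0.25·(-0.068992) = 0.2456.

0.2456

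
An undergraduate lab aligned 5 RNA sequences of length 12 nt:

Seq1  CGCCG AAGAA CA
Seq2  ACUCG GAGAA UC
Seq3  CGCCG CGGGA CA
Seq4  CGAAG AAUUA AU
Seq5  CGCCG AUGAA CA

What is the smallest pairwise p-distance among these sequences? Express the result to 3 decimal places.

Pairwise Hamming distances:
  Seq1 vs Seq2: 6
  Seq1 vs Seq3: 3
  Seq1 vs Seq4: 6
  Seq1 vs Seq5: 1
  Seq2 vs Seq3: 8
  Seq2 vs Seq4: 9
  Seq2 vs Seq5: 7
  Seq3 vs Seq4: 8
  Seq3 vs Seq5: 3
  Seq4 vs Seq5: 7
The smallest is 1 mismatch, between Seq1 and Seq5; p = 1/12 = 0.083.

0.083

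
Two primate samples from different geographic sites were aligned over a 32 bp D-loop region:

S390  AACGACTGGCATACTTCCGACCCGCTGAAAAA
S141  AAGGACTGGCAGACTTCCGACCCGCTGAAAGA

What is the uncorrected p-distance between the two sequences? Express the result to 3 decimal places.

The sequences differ at positions 3 (C/G), 12 (T/G), 31 (A/G).
There are 3 differences over 32 sites, so p = 3/32 = 0.094.

0.094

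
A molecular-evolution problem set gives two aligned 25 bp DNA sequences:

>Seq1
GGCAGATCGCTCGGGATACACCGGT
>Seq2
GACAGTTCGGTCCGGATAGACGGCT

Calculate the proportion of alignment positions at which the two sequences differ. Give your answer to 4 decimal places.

Differing sites — 2:G/A; 6:A/T; 10:C/G; 13:G/C; 19:C/G; 22:C/G; 24:G/C.
There are 7 differences over 25 sites, so p = 7/25 = 0.2800.

0.2800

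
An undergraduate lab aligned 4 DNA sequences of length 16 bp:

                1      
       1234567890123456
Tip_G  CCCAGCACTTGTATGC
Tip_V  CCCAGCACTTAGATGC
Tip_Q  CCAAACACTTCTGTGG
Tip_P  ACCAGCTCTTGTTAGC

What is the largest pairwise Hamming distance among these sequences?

8

Pairwise Hamming distances:
  Tip_G vs Tip_V: 2
  Tip_G vs Tip_Q: 5
  Tip_G vs Tip_P: 4
  Tip_V vs Tip_Q: 6
  Tip_V vs Tip_P: 6
  Tip_Q vs Tip_P: 8
The largest is 8, between Tip_Q and Tip_P.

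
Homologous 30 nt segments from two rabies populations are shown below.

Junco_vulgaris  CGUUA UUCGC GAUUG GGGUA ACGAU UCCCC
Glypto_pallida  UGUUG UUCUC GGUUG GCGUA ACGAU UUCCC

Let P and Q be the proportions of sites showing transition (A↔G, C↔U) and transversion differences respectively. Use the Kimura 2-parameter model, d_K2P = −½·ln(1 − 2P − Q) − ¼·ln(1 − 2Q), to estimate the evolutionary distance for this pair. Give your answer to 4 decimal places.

0.2385

The sequences differ at positions 1 (C/U, transition), 5 (A/G, transition), 9 (G/U, transversion), 12 (A/G, transition), 17 (G/C, transversion), 27 (C/U, transition).
Of the 6 differences, 4 transitions and 2 transversions over 30 sites: P = 4/30 = 0.133333, Q = 2/30 = 0.066667.
d = −0.5·ln(0.666667) − 0.25·ln(0.866666) = −0.5·(-0.405465) − 0.25·(-0.143102) = 0.2385.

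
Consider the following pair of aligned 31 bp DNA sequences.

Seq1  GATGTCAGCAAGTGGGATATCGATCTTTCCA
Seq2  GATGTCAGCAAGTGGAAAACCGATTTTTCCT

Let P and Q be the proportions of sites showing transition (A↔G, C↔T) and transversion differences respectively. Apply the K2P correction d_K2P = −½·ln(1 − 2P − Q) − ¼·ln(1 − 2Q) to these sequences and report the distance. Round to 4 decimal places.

0.1838

Differing sites — 16:G/A (Ti); 18:T/A (Tv); 20:T/C (Ti); 25:C/T (Ti); 31:A/T (Tv).
Of the 5 differences, 3 transitions and 2 transversions over 31 sites: P = 3/31 = 0.096774, Q = 2/31 = 0.064516.
d = −0.5·ln(0.741936) − 0.25·ln(0.870968) = −0.5·(-0.298492) − 0.25·(-0.138150) = 0.1838.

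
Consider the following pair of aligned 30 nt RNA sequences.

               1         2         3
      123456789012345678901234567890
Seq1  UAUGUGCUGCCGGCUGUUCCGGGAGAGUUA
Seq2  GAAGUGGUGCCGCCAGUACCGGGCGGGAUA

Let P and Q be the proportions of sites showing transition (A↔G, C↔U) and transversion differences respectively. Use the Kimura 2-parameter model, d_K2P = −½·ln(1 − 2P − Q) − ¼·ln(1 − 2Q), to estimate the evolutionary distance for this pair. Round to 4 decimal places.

0.3933

Mismatches occur at site 1 (U↔G, transversion), site 3 (U↔A, transversion), site 7 (C↔G, transversion), site 13 (G↔C, transversion), site 15 (U↔A, transversion), site 18 (U↔A, transversion), site 24 (A↔C, transversion), site 26 (A↔G, transition), site 28 (U↔A, transversion).
Of the 9 differences, 1 transition and 8 transversions over 30 sites: P = 1/30 = 0.033333, Q = 8/30 = 0.266667.
d = −0.5·ln(0.666667) − 0.25·ln(0.466666) = −0.5·(-0.405465) − 0.25·(-0.762141) = 0.3933.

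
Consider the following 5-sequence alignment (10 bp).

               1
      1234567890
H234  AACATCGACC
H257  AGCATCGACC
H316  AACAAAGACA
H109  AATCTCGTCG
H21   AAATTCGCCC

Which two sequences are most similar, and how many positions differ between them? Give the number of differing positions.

Pairwise Hamming distances:
  H234 vs H257: 1
  H234 vs H316: 3
  H234 vs H109: 4
  H234 vs H21: 3
  H257 vs H316: 4
  H257 vs H109: 5
  H257 vs H21: 4
  H316 vs H109: 6
  H316 vs H21: 6
  H109 vs H21: 4
The smallest is 1, between H234 and H257.

1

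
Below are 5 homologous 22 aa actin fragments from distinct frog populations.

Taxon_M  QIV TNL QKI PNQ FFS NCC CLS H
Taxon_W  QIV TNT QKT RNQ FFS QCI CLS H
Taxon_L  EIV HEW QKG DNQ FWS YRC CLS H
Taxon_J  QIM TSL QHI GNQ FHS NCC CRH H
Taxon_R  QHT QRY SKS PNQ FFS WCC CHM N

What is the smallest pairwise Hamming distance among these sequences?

Pairwise Hamming distances:
  Taxon_M vs Taxon_W: 5
  Taxon_M vs Taxon_L: 9
  Taxon_M vs Taxon_J: 7
  Taxon_M vs Taxon_R: 11
  Taxon_W vs Taxon_L: 10
  Taxon_W vs Taxon_J: 11
  Taxon_W vs Taxon_R: 13
  Taxon_L vs Taxon_J: 13
  Taxon_L vs Taxon_R: 15
  Taxon_J vs Taxon_R: 14
The smallest is 5, between Taxon_M and Taxon_W.

5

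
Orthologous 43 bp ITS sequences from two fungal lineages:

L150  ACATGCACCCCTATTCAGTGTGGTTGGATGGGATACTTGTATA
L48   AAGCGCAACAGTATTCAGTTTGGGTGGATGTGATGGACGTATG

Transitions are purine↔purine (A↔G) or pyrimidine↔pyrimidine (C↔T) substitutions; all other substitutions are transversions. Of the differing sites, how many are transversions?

Mismatches occur at site 2 (C/A, transversion), site 3 (A/G, transition), site 4 (T/C, transition), site 8 (C/A, transversion), site 10 (C/A, transversion), site 11 (C/G, transversion), site 20 (G/T, transversion), site 24 (T/G, transversion), site 31 (G/T, transversion), site 35 (A/G, transition), site 36 (C/G, transversion), site 37 (T/A, transversion), site 38 (T/C, transition), site 43 (A/G, transition).
Of the 14 differences, 5 transitions and 9 transversions, so the answer is 9.

9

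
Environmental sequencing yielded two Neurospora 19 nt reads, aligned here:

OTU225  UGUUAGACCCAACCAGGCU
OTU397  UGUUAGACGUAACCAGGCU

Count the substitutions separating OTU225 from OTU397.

2

The sequences differ at positions 9 (C/G), 10 (C/U).
That gives 2 mismatches out of 19 aligned sites, so the Hamming distance is 2.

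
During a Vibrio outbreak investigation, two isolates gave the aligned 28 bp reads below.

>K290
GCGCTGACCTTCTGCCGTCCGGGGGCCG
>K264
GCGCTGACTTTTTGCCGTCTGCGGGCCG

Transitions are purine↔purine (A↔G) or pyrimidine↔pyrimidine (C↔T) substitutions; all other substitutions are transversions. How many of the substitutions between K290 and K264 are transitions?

Differing sites — 9:C/T (Ti); 12:C/T (Ti); 20:C/T (Ti); 22:G/C (Tv).
Of the 4 differences, 3 transitions and 1 transversion, so the answer is 3.

3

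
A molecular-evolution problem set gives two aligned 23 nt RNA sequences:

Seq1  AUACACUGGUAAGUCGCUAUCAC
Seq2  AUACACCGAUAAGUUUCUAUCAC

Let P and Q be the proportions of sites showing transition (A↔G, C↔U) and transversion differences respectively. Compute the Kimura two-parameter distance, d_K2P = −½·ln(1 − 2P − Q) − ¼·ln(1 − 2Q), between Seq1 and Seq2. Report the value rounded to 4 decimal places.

Differing sites — 7:U/C (Ti); 9:G/A (Ti); 15:C/U (Ti); 16:G/U (Tv).
Of the 4 differences, 3 transitions and 1 transversion over 23 sites: P = 3/23 = 0.130435, Q = 1/23 = 0.043478.
d = −0.5·ln(0.695652) − 0.25·ln(0.913044) = −0.5·(-0.362906) − 0.25·(-0.090971) = 0.2042.

0.2042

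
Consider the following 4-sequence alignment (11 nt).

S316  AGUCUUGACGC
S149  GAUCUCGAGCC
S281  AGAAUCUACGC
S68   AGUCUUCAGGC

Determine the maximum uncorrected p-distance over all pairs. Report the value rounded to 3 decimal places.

0.636

Pairwise Hamming distances:
  S316 vs S149: 5
  S316 vs S281: 4
  S316 vs S68: 2
  S149 vs S281: 7
  S149 vs S68: 5
  S281 vs S68: 5
The largest is 7 mismatches, between S149 and S281; p = 7/11 = 0.636.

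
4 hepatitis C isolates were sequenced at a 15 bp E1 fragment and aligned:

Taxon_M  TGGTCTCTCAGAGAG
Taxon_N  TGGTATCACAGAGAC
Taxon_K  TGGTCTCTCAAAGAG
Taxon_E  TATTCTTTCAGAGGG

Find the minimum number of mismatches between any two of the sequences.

1

Pairwise Hamming distances:
  Taxon_M vs Taxon_N: 3
  Taxon_M vs Taxon_K: 1
  Taxon_M vs Taxon_E: 4
  Taxon_N vs Taxon_K: 4
  Taxon_N vs Taxon_E: 7
  Taxon_K vs Taxon_E: 5
The smallest is 1, between Taxon_M and Taxon_K.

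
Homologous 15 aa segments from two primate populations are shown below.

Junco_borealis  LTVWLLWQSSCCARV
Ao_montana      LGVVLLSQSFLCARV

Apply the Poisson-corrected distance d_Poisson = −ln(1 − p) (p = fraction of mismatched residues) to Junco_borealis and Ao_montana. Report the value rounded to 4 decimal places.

0.4055

Mismatches occur at site 2 (T↔G), site 4 (W↔V), site 7 (W↔S), site 10 (S↔F), site 11 (C↔L).
p = 5/15 = 0.333333.
d = −ln(1 − 0.333333) = −ln(0.666667) = 0.4055.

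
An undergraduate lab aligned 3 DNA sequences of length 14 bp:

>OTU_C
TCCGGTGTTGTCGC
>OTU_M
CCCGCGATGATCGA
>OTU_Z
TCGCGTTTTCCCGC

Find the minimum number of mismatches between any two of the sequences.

Pairwise Hamming distances:
  OTU_C vs OTU_M: 7
  OTU_C vs OTU_Z: 5
  OTU_M vs OTU_Z: 10
The smallest is 5, between OTU_C and OTU_Z.

5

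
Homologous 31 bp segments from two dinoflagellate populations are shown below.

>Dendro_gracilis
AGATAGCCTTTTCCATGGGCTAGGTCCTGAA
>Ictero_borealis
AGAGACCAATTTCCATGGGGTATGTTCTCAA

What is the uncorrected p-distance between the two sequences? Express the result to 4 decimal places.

0.2581

Differing sites — 4:T/G; 6:G/C; 8:C/A; 9:T/A; 20:C/G; 23:G/T; 26:C/T; 29:G/C.
There are 8 differences over 31 sites, so p = 8/31 = 0.2581.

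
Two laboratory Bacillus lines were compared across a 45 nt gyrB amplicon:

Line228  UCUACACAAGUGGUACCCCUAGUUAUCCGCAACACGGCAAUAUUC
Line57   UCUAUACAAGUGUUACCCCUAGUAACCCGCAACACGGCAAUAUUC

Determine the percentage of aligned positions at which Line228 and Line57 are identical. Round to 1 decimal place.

Differing sites — 5:C/U; 13:G/U; 24:U/A; 26:U/C.
41 of the 45 sites match, so the percent identity is 41/45 × 100 = 91.1%.

91.1%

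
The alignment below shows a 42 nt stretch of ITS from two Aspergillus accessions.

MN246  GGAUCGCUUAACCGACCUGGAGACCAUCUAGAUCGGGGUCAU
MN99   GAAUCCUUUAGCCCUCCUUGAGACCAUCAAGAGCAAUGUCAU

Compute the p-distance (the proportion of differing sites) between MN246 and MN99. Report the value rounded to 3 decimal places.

0.286

The sequences differ at positions 2 (G/A), 6 (G/C), 7 (C/U), 11 (A/G), 14 (G/C), 15 (A/U), 19 (G/U), 29 (U/A), 33 (U/G), 35 (G/A), 36 (G/A), 37 (G/U).
There are 12 differences over 42 sites, so p = 12/42 = 0.286.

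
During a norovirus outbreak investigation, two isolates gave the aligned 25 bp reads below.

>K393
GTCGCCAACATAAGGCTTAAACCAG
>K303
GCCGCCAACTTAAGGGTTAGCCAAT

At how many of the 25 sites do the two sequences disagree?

Mismatches occur at site 2 (T↔C), site 10 (A↔T), site 16 (C↔G), site 20 (A↔G), site 21 (A↔C), site 23 (C↔A), site 25 (G↔T).
That gives 7 mismatches out of 25 aligned sites, so the Hamming distance is 7.

7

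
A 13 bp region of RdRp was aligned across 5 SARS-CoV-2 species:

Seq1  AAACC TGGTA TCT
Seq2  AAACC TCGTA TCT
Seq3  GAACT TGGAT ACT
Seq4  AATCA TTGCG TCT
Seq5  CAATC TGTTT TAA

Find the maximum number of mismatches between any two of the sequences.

Pairwise Hamming distances:
  Seq1 vs Seq2: 1
  Seq1 vs Seq3: 5
  Seq1 vs Seq4: 5
  Seq1 vs Seq5: 6
  Seq2 vs Seq3: 6
  Seq2 vs Seq4: 5
  Seq2 vs Seq5: 7
  Seq3 vs Seq4: 7
  Seq3 vs Seq5: 8
  Seq4 vs Seq5: 10
The largest is 10, between Seq4 and Seq5.

10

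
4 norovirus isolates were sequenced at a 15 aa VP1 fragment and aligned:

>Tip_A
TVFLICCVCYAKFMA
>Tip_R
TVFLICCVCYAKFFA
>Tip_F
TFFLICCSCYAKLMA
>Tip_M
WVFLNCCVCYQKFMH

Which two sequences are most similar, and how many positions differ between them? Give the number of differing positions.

Pairwise Hamming distances:
  Tip_A vs Tip_R: 1
  Tip_A vs Tip_F: 3
  Tip_A vs Tip_M: 4
  Tip_R vs Tip_F: 4
  Tip_R vs Tip_M: 5
  Tip_F vs Tip_M: 7
The smallest is 1, between Tip_A and Tip_R.

1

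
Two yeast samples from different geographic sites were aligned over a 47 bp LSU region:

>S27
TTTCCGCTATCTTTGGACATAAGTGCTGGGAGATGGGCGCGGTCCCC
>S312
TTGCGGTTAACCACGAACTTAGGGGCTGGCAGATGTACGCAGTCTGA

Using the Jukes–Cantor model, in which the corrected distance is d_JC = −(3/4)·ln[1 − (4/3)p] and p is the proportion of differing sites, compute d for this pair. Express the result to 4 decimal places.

Differing sites — 3:T/G; 5:C/G; 7:C/T; 10:T/A; 12:T/C; 13:T/A; 14:T/C; 16:G/A; 19:A/T; 22:A/G; 24:T/G; 30:G/C; 36:G/T; 37:G/A; 41:G/A; 45:C/T; 46:C/G; 47:C/A.
p = 18/47 = 0.382979.
d = −0.75 · ln(1 − (4/3)·0.382979) = −0.75 · ln(0.489361) = −0.75 · (-0.714655) = 0.5360.

0.5360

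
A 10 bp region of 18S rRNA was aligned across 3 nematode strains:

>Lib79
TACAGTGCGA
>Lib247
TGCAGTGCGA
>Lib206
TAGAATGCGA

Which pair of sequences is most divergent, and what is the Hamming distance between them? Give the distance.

Pairwise Hamming distances:
  Lib79 vs Lib247: 1
  Lib79 vs Lib206: 2
  Lib247 vs Lib206: 3
The largest is 3, between Lib247 and Lib206.

3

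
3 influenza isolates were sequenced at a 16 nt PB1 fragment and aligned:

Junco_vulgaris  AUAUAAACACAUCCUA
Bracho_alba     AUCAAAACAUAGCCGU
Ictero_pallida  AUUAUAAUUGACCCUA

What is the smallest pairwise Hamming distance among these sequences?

6

Pairwise Hamming distances:
  Junco_vulgaris vs Bracho_alba: 6
  Junco_vulgaris vs Ictero_pallida: 7
  Bracho_alba vs Ictero_pallida: 8
The smallest is 6, between Junco_vulgaris and Bracho_alba.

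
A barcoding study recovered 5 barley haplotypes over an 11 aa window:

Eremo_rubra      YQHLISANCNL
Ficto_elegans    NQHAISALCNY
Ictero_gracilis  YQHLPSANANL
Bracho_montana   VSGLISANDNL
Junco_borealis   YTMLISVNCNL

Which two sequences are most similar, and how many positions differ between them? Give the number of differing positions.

Pairwise Hamming distances:
  Eremo_rubra vs Ficto_elegans: 4
  Eremo_rubra vs Ictero_gracilis: 2
  Eremo_rubra vs Bracho_montana: 4
  Eremo_rubra vs Junco_borealis: 3
  Ficto_elegans vs Ictero_gracilis: 6
  Ficto_elegans vs Bracho_montana: 7
  Ficto_elegans vs Junco_borealis: 7
  Ictero_gracilis vs Bracho_montana: 5
  Ictero_gracilis vs Junco_borealis: 5
  Bracho_montana vs Junco_borealis: 5
The smallest is 2, between Eremo_rubra and Ictero_gracilis.

2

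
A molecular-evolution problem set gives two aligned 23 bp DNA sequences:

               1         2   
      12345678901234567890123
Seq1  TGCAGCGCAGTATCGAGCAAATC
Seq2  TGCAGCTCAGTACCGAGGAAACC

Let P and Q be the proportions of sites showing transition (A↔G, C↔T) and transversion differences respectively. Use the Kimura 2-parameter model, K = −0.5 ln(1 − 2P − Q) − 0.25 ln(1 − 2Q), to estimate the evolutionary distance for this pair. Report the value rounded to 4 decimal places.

0.1989

The sequences differ at positions 7 (G/T, transversion), 13 (T/C, transition), 18 (C/G, transversion), 22 (T/C, transition).
Of the 4 differences, 2 transitions and 2 transversions over 23 sites: P = 2/23 = 0.086957, Q = 2/23 = 0.086957.
d = −0.5·ln(0.739129) − 0.25·ln(0.826086) = −0.5·(-0.302283) − 0.25·(-0.191056) = 0.1989.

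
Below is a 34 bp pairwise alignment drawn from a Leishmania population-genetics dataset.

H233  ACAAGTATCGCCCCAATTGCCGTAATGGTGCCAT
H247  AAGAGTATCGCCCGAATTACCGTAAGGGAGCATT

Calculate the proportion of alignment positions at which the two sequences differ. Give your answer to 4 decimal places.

0.2353

Mismatches occur at site 2 (C→A), site 3 (A→G), site 14 (C→G), site 19 (G→A), site 26 (T→G), site 29 (T→A), site 32 (C→A), site 33 (A→T).
There are 8 differences over 34 sites, so p = 8/34 = 0.2353.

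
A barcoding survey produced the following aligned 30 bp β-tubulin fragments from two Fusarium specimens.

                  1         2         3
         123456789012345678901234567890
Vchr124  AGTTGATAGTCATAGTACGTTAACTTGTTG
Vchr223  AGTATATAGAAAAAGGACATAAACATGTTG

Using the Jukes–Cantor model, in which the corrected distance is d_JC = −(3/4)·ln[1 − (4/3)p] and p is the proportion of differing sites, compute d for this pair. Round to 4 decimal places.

0.3831

Differing sites — 4:T/A; 5:G/T; 10:T/A; 11:C/A; 13:T/A; 16:T/G; 19:G/A; 21:T/A; 25:T/A.
p = 9/30 = 0.300000.
d = −0.75 · ln(1 − (4/3)·0.300000) = −0.75 · ln(0.600000) = −0.75 · (-0.510826) = 0.3831.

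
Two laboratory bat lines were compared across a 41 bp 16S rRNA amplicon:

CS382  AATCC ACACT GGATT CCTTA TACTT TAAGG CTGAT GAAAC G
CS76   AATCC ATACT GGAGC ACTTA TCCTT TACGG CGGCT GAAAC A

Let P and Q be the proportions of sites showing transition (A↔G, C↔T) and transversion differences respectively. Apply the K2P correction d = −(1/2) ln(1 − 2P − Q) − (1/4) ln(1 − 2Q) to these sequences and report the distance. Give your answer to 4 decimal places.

The sequences differ at positions 7 (C/T, transition), 14 (T/G, transversion), 15 (T/C, transition), 16 (C/A, transversion), 22 (A/C, transversion), 28 (A/C, transversion), 32 (T/G, transversion), 34 (A/C, transversion), 41 (G/A, transition).
Of the 9 differences, 3 transitions and 6 transversions over 41 sites: P = 3/41 = 0.073171, Q = 6/41 = 0.146341.
d = −0.5·ln(0.707317) − 0.25·ln(0.707318) = −0.5·(-0.346276) − 0.25·(-0.346275) = 0.2597.

0.2597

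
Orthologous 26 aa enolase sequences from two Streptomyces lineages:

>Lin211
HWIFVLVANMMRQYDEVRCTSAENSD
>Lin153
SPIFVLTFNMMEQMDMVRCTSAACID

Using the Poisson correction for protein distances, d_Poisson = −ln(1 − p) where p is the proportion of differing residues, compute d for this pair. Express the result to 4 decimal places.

0.4855

Differing sites — 1:H/S; 2:W/P; 7:V/T; 8:A/F; 12:R/E; 14:Y/M; 16:E/M; 23:E/A; 24:N/C; 25:S/I.
p = 10/26 = 0.384615.
d = −ln(1 − 0.384615) = −ln(0.615385) = 0.4855.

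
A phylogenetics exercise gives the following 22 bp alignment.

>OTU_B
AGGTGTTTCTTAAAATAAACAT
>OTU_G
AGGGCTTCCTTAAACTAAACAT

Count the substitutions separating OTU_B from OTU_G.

The sequences differ at positions 4 (T/G), 5 (G/C), 8 (T/C), 15 (A/C).
That gives 4 mismatches out of 22 aligned sites, so the Hamming distance is 4.

4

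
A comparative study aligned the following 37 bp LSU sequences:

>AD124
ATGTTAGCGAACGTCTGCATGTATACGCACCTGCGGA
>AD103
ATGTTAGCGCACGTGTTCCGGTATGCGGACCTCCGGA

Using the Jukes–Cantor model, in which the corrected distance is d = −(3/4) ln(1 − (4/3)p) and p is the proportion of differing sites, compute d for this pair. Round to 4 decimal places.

Mismatches occur at site 10 (A→C), site 15 (C→G), site 17 (G→T), site 19 (A→C), site 20 (T→G), site 25 (A→G), site 28 (C→G), site 33 (G→C).
p = 8/37 = 0.216216.
d = −0.75 · ln(1 − (4/3)·0.216216) = −0.75 · ln(0.711712) = −0.75 · (-0.340082) = 0.2551.

0.2551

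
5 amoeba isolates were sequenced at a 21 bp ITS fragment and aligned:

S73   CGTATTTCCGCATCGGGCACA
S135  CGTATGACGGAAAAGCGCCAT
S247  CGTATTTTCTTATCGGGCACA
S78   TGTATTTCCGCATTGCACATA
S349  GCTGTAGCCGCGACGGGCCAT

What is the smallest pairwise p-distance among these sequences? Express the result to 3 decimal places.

0.143

Pairwise Hamming distances:
  S73 vs S135: 10
  S73 vs S247: 3
  S73 vs S78: 5
  S73 vs S349: 10
  S135 vs S247: 12
  S135 vs S78: 11
  S135 vs S349: 10
  S247 vs S78: 8
  S247 vs S349: 13
  S78 vs S349: 13
The smallest is 3 mismatches, between S73 and S247; p = 3/21 = 0.143.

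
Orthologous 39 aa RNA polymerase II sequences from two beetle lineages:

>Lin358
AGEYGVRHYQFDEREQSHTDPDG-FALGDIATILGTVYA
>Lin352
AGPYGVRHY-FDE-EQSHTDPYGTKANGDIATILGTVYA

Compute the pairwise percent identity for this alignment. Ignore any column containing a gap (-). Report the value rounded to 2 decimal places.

88.89%

Excluding the 3 gap columns leaves 36 comparable sites.
Mismatches occur at site 3 (E/P), site 22 (D/Y), site 25 (F/K), site 27 (L/N).
32 of the 36 comparable sites match, so the percent identity is 32/36 × 100 = 88.89%.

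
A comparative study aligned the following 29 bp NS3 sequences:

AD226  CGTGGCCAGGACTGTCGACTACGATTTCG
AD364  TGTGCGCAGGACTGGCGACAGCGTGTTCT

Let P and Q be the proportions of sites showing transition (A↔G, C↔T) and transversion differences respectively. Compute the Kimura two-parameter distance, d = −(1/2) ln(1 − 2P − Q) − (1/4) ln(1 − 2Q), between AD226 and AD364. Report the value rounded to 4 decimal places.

0.4033

Mismatches occur at site 1 (C/T, transition), site 5 (G/C, transversion), site 6 (C/G, transversion), site 15 (T/G, transversion), site 20 (T/A, transversion), site 21 (A/G, transition), site 24 (A/T, transversion), site 25 (T/G, transversion), site 29 (G/T, transversion).
Of the 9 differences, 2 transitions and 7 transversions over 29 sites: P = 2/29 = 0.068966, Q = 7/29 = 0.241379.
d = −0.5·ln(0.620689) − 0.25·ln(0.517242) = −0.5·(-0.476925) − 0.25·(-0.659244) = 0.4033.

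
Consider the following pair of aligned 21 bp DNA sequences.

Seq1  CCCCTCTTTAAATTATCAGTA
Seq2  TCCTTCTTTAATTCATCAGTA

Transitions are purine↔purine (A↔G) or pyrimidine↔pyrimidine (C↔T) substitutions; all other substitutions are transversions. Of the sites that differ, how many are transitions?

3

Mismatches occur at site 1 (C→T, transition), site 4 (C→T, transition), site 12 (A→T, transversion), site 14 (T→C, transition).
Of the 4 differences, 3 transitions and 1 transversion, so the answer is 3.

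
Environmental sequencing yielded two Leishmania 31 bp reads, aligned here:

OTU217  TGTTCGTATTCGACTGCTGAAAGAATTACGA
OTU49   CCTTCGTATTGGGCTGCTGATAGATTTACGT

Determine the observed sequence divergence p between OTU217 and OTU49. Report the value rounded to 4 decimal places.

The sequences differ at positions 1 (T/C), 2 (G/C), 11 (C/G), 13 (A/G), 21 (A/T), 25 (A/T), 31 (A/T).
There are 7 differences over 31 sites, so p = 7/31 = 0.2258.

0.2258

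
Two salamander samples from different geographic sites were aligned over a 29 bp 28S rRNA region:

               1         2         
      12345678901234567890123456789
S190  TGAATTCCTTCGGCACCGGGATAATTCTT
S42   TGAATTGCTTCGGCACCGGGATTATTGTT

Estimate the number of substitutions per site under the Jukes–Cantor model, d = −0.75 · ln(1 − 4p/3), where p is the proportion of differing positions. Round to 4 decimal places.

0.1113

Differing sites — 7:C/G; 23:A/T; 27:C/G.
p = 3/29 = 0.103448.
d = −0.75 · ln(1 − (4/3)·0.103448) = −0.75 · ln(0.862069) = −0.75 · (-0.148420) = 0.1113.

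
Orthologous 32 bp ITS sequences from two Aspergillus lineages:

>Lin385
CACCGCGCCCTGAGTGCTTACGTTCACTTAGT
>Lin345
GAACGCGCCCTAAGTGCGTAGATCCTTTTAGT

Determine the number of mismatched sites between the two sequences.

Mismatches occur at site 1 (C→G), site 3 (C→A), site 12 (G→A), site 18 (T→G), site 21 (C→G), site 22 (G→A), site 24 (T→C), site 26 (A→T), site 27 (C→T).
That gives 9 mismatches out of 32 aligned sites, so the Hamming distance is 9.

9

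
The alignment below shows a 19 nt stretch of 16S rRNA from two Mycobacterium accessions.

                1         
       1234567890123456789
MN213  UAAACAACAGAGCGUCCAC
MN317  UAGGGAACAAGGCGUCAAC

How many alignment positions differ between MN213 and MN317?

Mismatches occur at site 3 (A/G), site 4 (A/G), site 5 (C/G), site 10 (G/A), site 11 (A/G), site 17 (C/A).
That gives 6 mismatches out of 19 aligned sites, so the Hamming distance is 6.

6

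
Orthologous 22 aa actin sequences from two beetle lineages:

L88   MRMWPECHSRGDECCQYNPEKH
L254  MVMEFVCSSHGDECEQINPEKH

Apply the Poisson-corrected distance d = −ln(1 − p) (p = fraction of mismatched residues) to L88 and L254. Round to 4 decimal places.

Mismatches occur at site 2 (R→V), site 4 (W→E), site 5 (P→F), site 6 (E→V), site 8 (H→S), site 10 (R→H), site 15 (C→E), site 17 (Y→I).
p = 8/22 = 0.363636.
d = −ln(1 − 0.363636) = −ln(0.636364) = 0.4520.

0.4520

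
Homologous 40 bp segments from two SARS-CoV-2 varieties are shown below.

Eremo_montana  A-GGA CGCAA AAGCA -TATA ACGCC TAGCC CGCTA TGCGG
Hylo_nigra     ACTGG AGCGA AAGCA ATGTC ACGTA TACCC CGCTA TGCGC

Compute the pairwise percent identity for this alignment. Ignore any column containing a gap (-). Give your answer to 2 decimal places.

Excluding the 2 gap columns leaves 38 comparable sites.
Differing sites — 3:G/T; 5:A/G; 6:C/A; 9:A/G; 18:A/G; 20:A/C; 24:C/T; 25:C/A; 28:G/C; 40:G/C.
28 of the 38 comparable sites match, so the percent identity is 28/38 × 100 = 73.68%.

73.68%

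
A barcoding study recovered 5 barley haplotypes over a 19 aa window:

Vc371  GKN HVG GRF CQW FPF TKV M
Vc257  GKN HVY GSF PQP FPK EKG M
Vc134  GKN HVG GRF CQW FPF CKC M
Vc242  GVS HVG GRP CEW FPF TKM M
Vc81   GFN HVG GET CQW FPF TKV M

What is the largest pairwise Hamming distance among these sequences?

11

Pairwise Hamming distances:
  Vc371 vs Vc257: 7
  Vc371 vs Vc134: 2
  Vc371 vs Vc242: 5
  Vc371 vs Vc81: 3
  Vc257 vs Vc134: 7
  Vc257 vs Vc242: 11
  Vc257 vs Vc81: 9
  Vc134 vs Vc242: 6
  Vc134 vs Vc81: 5
  Vc242 vs Vc81: 6
The largest is 11, between Vc257 and Vc242.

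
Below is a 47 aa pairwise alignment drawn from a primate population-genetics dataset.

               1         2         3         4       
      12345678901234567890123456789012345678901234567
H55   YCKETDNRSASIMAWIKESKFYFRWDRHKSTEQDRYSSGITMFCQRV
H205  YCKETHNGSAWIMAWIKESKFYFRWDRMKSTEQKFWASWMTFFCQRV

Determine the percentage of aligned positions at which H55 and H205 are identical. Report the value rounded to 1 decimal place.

76.6%

Mismatches occur at site 6 (D/H), site 8 (R/G), site 11 (S/W), site 28 (H/M), site 34 (D/K), site 35 (R/F), site 36 (Y/W), site 37 (S/A), site 39 (G/W), site 40 (I/M), site 42 (M/F).
36 of the 47 sites match, so the percent identity is 36/47 × 100 = 76.6%.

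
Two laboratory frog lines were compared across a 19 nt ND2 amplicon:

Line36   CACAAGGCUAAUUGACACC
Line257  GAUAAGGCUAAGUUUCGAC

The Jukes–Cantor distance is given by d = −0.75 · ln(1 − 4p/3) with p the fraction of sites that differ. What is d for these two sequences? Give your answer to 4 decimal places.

0.5068

Mismatches occur at site 1 (C↔G), site 3 (C↔U), site 12 (U↔G), site 14 (G↔U), site 15 (A↔U), site 17 (A↔G), site 18 (C↔A).
p = 7/19 = 0.368421.
d = −0.75 · ln(1 − (4/3)·0.368421) = −0.75 · ln(0.508772) = −0.75 · (-0.675755) = 0.5068.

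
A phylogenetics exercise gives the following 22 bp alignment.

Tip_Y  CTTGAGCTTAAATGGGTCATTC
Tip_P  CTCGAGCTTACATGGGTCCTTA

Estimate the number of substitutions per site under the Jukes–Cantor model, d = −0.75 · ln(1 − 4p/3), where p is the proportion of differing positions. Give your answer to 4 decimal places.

Differing sites — 3:T/C; 11:A/C; 19:A/C; 22:C/A.
p = 4/22 = 0.181818.
d = −0.75 · ln(1 − (4/3)·0.181818) = −0.75 · ln(0.757576) = −0.75 · (-0.277631) = 0.2082.

0.2082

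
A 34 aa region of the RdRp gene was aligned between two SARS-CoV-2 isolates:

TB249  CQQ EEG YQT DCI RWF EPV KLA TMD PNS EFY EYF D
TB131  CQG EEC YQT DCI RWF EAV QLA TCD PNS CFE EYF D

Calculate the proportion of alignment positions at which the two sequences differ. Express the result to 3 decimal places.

The sequences differ at positions 3 (Q/G), 6 (G/C), 17 (P/A), 19 (K/Q), 23 (M/C), 28 (E/C), 30 (Y/E).
There are 7 differences over 34 sites, so p = 7/34 = 0.206.

0.206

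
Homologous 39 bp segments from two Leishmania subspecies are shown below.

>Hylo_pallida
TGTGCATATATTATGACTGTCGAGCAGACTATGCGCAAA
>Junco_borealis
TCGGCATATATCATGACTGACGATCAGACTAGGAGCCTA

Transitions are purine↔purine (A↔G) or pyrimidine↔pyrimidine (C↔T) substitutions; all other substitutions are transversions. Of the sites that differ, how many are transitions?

The sequences differ at positions 2 (G/C, transversion), 3 (T/G, transversion), 12 (T/C, transition), 20 (T/A, transversion), 24 (G/T, transversion), 32 (T/G, transversion), 34 (C/A, transversion), 37 (A/C, transversion), 38 (A/T, transversion).
Of the 9 differences, 1 transition and 8 transversions, so the answer is 1.

1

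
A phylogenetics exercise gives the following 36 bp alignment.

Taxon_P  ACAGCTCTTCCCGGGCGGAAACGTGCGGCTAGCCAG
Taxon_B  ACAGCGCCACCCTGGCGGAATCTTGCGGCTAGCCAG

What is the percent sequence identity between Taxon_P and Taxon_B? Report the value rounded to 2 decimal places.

Differing sites — 6:T/G; 8:T/C; 9:T/A; 13:G/T; 21:A/T; 23:G/T.
30 of the 36 sites match, so the percent identity is 30/36 × 100 = 83.33%.

83.33%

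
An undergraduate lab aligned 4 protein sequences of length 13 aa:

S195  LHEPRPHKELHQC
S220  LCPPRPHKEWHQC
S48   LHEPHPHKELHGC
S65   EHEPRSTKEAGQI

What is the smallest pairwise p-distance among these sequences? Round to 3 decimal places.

0.154

Pairwise Hamming distances:
  S195 vs S220: 3
  S195 vs S48: 2
  S195 vs S65: 6
  S220 vs S48: 5
  S220 vs S65: 8
  S48 vs S65: 8
The smallest is 2 mismatches, between S195 and S48; p = 2/13 = 0.154.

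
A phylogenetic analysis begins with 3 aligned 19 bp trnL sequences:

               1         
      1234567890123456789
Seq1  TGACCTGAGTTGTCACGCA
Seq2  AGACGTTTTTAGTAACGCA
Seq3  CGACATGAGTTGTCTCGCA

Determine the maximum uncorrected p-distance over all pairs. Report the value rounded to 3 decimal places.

0.421

Pairwise Hamming distances:
  Seq1 vs Seq2: 7
  Seq1 vs Seq3: 3
  Seq2 vs Seq3: 8
The largest is 8 mismatches, between Seq2 and Seq3; p = 8/19 = 0.421.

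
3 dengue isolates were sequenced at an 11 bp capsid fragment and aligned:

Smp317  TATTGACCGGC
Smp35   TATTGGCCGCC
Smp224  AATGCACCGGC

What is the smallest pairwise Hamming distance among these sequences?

2

Pairwise Hamming distances:
  Smp317 vs Smp35: 2
  Smp317 vs Smp224: 3
  Smp35 vs Smp224: 5
The smallest is 2, between Smp317 and Smp35.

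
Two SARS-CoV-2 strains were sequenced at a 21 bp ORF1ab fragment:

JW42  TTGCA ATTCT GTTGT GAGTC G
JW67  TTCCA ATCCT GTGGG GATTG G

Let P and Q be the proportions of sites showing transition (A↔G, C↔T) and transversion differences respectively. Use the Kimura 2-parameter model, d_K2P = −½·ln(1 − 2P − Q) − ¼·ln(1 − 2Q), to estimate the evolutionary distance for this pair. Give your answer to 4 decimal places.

The sequences differ at positions 3 (G/C, transversion), 8 (T/C, transition), 13 (T/G, transversion), 15 (T/G, transversion), 18 (G/T, transversion), 20 (C/G, transversion).
Of the 6 differences, 1 transition and 5 transversions over 21 sites: P = 1/21 = 0.047619, Q = 5/21 = 0.238095.
d = −0.5·ln(0.666667) − 0.25·ln(0.523810) = −0.5·(-0.405465) − 0.25·(-0.646626) = 0.3644.

0.3644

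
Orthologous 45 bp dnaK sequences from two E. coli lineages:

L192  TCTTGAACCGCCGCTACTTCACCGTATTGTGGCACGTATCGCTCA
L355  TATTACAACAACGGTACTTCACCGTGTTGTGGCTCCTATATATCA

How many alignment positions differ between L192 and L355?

13

Mismatches occur at site 2 (C→A), site 5 (G→A), site 6 (A→C), site 8 (C→A), site 10 (G→A), site 11 (C→A), site 14 (C→G), site 26 (A→G), site 34 (A→T), site 36 (G→C), site 40 (C→A), site 41 (G→T), site 42 (C→A).
That gives 13 mismatches out of 45 aligned sites, so the Hamming distance is 13.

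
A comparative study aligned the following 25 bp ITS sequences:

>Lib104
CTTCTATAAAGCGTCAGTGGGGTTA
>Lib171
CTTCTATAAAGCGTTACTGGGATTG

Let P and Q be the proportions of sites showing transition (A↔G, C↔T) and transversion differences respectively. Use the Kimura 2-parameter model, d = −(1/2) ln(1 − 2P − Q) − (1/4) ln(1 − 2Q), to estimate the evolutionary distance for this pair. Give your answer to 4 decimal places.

0.1851

Differing sites — 15:C/T (Ti); 17:G/C (Tv); 22:G/A (Ti); 25:A/G (Ti).
Of the 4 differences, 3 transitions and 1 transversion over 25 sites: P = 3/25 = 0.120000, Q = 1/25 = 0.040000.
d = −0.5·ln(0.720000) − 0.25·ln(0.920000) = −0.5·(-0.328504) − 0.25·(-0.083382) = 0.1851.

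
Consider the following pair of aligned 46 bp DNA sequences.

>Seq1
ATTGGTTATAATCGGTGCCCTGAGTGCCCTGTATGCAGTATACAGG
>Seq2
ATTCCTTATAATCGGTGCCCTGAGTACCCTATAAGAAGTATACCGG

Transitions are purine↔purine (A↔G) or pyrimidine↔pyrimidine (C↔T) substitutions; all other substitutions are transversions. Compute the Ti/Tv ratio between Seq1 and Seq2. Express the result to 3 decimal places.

0.400

The sequences differ at positions 4 (G/C, transversion), 5 (G/C, transversion), 26 (G/A, transition), 31 (G/A, transition), 34 (T/A, transversion), 36 (C/A, transversion), 44 (A/C, transversion).
Of the 7 differences, 2 transitions and 5 transversions, so Ti/Tv = 2/5 = 0.400.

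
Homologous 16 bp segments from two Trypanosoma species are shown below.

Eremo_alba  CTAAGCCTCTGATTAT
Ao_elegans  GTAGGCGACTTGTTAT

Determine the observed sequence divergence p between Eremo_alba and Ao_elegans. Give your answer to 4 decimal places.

Mismatches occur at site 1 (C→G), site 4 (A→G), site 7 (C→G), site 8 (T→A), site 11 (G→T), site 12 (A→G).
There are 6 differences over 16 sites, so p = 6/16 = 0.3750.

0.3750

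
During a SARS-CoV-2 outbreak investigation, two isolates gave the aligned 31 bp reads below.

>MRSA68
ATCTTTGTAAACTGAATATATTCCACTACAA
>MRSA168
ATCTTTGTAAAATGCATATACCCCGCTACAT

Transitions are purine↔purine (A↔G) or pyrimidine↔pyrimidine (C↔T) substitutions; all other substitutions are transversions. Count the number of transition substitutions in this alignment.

3

Differing sites — 12:C/A (Tv); 15:A/C (Tv); 21:T/C (Ti); 22:T/C (Ti); 25:A/G (Ti); 31:A/T (Tv).
Of the 6 differences, 3 transitions and 3 transversions, so the answer is 3.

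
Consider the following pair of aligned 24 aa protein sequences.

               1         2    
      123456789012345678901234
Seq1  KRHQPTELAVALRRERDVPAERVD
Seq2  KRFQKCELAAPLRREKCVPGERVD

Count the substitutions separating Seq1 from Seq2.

8

Differing sites — 3:H/F; 5:P/K; 6:T/C; 10:V/A; 11:A/P; 16:R/K; 17:D/C; 20:A/G.
That gives 8 mismatches out of 24 aligned sites, so the Hamming distance is 8.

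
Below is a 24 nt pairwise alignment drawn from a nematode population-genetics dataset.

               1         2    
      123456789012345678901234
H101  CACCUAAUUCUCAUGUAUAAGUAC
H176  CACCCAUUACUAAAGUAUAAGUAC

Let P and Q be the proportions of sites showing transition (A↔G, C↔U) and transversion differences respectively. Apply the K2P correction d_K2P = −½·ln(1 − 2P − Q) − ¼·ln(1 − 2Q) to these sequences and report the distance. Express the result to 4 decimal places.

The sequences differ at positions 5 (U/C, transition), 7 (A/U, transversion), 9 (U/A, transversion), 12 (C/A, transversion), 14 (U/A, transversion).
Of the 5 differences, 1 transition and 4 transversions over 24 sites: P = 1/24 = 0.041667, Q = 4/24 = 0.166667.
d = −0.5·ln(0.749999) − 0.25·ln(0.666666) = −0.5·(-0.287683) − 0.25·(-0.405466) = 0.2452.

0.2452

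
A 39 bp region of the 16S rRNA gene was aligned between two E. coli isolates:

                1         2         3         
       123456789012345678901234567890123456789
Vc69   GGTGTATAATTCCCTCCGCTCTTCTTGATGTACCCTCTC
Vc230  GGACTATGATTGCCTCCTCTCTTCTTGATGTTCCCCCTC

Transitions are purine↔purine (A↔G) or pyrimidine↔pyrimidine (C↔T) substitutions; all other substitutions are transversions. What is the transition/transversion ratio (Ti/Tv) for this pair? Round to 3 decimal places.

Differing sites — 3:T/A (Tv); 4:G/C (Tv); 8:A/G (Ti); 12:C/G (Tv); 18:G/T (Tv); 32:A/T (Tv); 36:T/C (Ti).
Of the 7 differences, 2 transitions and 5 transversions, so Ti/Tv = 2/5 = 0.400.

0.400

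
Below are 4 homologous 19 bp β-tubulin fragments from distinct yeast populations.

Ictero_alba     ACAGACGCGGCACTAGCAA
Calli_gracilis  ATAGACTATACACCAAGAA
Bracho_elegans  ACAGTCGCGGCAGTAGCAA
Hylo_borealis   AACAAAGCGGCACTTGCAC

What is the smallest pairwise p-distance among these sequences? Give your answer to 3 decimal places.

0.105

Pairwise Hamming distances:
  Ictero_alba vs Calli_gracilis: 8
  Ictero_alba vs Bracho_elegans: 2
  Ictero_alba vs Hylo_borealis: 6
  Calli_gracilis vs Bracho_elegans: 10
  Calli_gracilis vs Hylo_borealis: 13
  Bracho_elegans vs Hylo_borealis: 8
The smallest is 2 mismatches, between Ictero_alba and Bracho_elegans; p = 2/19 = 0.105.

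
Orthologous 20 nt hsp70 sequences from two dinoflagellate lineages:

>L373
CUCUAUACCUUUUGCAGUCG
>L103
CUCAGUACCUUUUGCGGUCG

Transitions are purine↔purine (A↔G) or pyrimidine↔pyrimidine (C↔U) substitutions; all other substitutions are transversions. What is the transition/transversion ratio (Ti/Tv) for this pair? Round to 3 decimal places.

Mismatches occur at site 4 (U↔A, transversion), site 5 (A↔G, transition), site 16 (A↔G, transition).
Of the 3 differences, 2 transitions and 1 transversion, so Ti/Tv = 2/1 = 2.000.

2.000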